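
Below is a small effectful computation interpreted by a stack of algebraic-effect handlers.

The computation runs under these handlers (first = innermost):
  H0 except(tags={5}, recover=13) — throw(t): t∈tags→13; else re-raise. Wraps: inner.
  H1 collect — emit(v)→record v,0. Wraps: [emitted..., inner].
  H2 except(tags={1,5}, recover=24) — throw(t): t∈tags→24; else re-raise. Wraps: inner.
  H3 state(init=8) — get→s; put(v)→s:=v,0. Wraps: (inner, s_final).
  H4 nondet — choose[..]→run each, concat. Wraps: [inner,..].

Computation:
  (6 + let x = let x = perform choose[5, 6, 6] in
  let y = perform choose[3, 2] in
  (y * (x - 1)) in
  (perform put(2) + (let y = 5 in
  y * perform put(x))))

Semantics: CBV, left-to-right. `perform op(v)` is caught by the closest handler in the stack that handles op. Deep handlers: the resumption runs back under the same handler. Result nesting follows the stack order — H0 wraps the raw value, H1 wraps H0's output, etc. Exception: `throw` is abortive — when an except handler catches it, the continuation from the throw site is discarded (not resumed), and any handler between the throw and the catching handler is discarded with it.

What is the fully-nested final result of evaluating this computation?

Answer: [([6], 12), ([6], 8), ([6], 15), ([6], 10), ([6], 15), ([6], 10)]

Evaluation trace:
choose[5, 6, 6] @ H4
  branch[0] choose=5:
    choose[3, 2] @ H4
      branch[0] choose=3:
        put(2) @ H3 ⇒ s:=2
        put(12) @ H3 ⇒ s:=12
        H0 returns 6
        H1 returns [6]
        H2 returns [6]
        H3 returns ([6], 12)
        H4 returns [([6], 12)]
      branch[1] choose=2:
        put(2) @ H3 ⇒ s:=2
        put(8) @ H3 ⇒ s:=8
        H0 returns 6
        H1 returns [6]
        H2 returns [6]
        H3 returns ([6], 8)
        H4 returns [([6], 8)]
  branch[1] choose=6:
    choose[3, 2] @ H4
      branch[0] choose=3:
        put(2) @ H3 ⇒ s:=2
        put(15) @ H3 ⇒ s:=15
        H0 returns 6
        H1 returns [6]
        H2 returns [6]
        H3 returns ([6], 15)
        H4 returns [([6], 15)]
      branch[1] choose=2:
        put(2) @ H3 ⇒ s:=2
        put(10) @ H3 ⇒ s:=10
        H0 returns 6
        H1 returns [6]
        H2 returns [6]
        H3 returns ([6], 10)
        H4 returns [([6], 10)]
  branch[2] choose=6:
    choose[3, 2] @ H4
      branch[0] choose=3:
        put(2) @ H3 ⇒ s:=2
        put(15) @ H3 ⇒ s:=15
        H0 returns 6
        H1 returns [6]
        H2 returns [6]
        H3 returns ([6], 15)
        H4 returns [([6], 15)]
      branch[1] choose=2:
        put(2) @ H3 ⇒ s:=2
        put(10) @ H3 ⇒ s:=10
        H0 returns 6
        H1 returns [6]
        H2 returns [6]
        H3 returns ([6], 10)
        H4 returns [([6], 10)]
= [([6], 12), ([6], 8), ([6], 15), ([6], 10), ([6], 15), ([6], 10)]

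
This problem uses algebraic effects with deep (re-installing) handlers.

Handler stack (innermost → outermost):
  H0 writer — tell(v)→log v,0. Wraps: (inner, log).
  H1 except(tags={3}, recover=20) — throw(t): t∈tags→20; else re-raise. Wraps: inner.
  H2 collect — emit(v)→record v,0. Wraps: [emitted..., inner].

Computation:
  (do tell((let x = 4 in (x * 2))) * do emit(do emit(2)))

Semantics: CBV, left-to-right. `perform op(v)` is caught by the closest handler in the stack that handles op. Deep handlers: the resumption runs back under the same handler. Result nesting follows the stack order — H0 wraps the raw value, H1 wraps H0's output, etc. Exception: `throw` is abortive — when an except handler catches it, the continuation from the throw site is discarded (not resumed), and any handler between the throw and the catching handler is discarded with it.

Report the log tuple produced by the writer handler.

Evaluation trace:
tell(8) @ H0 ⇒ log+=8
emit(2) @ H2 ⇒ out+=2
emit(0) @ H2 ⇒ out+=0
H0 returns (0, (8))
H1 returns (0, (8))
H2 returns [2, 0, (0, (8))]
= [2, 0, (0, (8))]

Answer: (8)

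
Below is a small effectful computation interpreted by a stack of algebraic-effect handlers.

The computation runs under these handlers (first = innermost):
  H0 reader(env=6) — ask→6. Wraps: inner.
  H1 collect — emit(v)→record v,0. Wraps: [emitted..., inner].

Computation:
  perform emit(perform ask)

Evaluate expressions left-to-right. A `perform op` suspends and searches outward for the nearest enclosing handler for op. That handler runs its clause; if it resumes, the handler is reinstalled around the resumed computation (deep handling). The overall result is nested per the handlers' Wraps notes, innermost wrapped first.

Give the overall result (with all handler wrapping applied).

Answer: [6, 0]

Evaluation trace:
ask @ H0 ⇒ 6
emit(6) @ H1 ⇒ out+=6
H0 returns 0
H1 returns [6, 0]
= [6, 0]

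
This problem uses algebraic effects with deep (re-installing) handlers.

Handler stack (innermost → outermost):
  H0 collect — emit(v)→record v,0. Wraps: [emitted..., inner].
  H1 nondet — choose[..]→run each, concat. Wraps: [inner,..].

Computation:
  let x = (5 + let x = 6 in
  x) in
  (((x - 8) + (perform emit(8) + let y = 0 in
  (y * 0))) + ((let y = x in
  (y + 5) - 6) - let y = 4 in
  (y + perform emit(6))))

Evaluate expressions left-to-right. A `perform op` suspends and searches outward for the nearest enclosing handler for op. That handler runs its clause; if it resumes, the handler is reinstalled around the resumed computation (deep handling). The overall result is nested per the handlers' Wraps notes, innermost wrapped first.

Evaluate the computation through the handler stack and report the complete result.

Step-by-step:
emit(8) @ H0 ⇒ out+=8
emit(6) @ H0 ⇒ out+=6
H0 returns [8, 6, 9]
H1 returns [[8, 6, 9]]
= [[8, 6, 9]]

Answer: [[8, 6, 9]]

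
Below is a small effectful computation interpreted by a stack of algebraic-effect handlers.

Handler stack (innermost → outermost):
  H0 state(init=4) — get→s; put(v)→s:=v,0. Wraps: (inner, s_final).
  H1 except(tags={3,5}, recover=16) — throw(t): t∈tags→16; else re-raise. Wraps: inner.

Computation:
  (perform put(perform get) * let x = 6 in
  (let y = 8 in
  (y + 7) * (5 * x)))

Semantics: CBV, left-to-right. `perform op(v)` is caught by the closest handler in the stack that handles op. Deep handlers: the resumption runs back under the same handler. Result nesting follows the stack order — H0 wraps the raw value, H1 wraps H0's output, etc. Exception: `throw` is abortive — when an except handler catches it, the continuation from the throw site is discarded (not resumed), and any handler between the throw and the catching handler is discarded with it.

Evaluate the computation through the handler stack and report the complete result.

Answer: (0, 4)

Evaluation trace:
get @ H0 ⇒ 4
put(4) @ H0 ⇒ s:=4
H0 returns (0, 4)
H1 returns (0, 4)
= (0, 4)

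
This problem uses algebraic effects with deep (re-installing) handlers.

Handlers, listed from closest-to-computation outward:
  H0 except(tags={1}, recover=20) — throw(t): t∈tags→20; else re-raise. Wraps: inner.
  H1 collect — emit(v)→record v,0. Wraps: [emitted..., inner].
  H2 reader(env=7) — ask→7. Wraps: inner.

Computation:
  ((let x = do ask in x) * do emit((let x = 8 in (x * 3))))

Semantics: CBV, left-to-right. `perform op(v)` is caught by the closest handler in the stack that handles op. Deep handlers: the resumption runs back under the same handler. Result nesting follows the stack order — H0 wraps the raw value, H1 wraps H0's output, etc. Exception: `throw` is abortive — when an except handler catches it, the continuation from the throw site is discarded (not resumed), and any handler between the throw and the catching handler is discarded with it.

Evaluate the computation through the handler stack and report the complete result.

Answer: [24, 0]

Evaluation trace:
ask @ H2 ⇒ 7
emit(24) @ H1 ⇒ out+=24
H0 returns 0
H1 returns [24, 0]
H2 returns [24, 0]
= [24, 0]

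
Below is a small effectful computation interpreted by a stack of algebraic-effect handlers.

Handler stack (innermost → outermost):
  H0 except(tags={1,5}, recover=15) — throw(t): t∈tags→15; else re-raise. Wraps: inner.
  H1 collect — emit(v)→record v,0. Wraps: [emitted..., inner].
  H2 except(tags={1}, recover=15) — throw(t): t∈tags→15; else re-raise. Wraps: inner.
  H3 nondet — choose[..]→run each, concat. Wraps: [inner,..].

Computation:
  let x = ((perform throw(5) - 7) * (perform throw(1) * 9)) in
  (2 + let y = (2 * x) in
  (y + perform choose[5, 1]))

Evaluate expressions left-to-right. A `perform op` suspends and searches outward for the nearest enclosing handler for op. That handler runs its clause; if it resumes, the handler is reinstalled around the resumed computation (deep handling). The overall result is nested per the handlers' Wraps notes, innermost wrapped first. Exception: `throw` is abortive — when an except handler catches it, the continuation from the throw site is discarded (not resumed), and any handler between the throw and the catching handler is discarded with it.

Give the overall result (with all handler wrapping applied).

Answer: [[15]]

Step-by-step:
throw(5) @ H0 caught ⇒ 15
H1 returns [15]
H2 returns [15]
H3 returns [[15]]
= [[15]]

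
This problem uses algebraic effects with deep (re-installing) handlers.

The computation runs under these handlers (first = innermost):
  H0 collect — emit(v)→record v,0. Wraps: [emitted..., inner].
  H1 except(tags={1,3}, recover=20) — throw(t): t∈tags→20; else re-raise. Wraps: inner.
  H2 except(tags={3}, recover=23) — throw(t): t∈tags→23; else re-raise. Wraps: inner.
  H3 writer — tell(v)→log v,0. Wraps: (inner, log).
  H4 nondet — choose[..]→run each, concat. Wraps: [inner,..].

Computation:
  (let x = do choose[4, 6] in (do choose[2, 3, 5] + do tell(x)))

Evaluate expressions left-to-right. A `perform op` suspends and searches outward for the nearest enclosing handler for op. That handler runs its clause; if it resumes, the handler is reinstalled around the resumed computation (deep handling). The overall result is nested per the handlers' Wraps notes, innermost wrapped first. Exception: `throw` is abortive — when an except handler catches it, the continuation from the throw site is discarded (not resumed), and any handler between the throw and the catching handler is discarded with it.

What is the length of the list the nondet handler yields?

Answer: 6

Evaluation trace:
choose[4, 6] @ H4
  branch[0] choose=4:
    choose[2, 3, 5] @ H4
      branch[0] choose=2:
        tell(4) @ H3 ⇒ log+=4
        H0 returns [2]
        H1 returns [2]
        H2 returns [2]
        H3 returns ([2], (4))
        H4 returns [([2], (4))]
      branch[1] choose=3:
        tell(4) @ H3 ⇒ log+=4
        H0 returns [3]
        H1 returns [3]
        H2 returns [3]
        H3 returns ([3], (4))
        H4 returns [([3], (4))]
      branch[2] choose=5:
        tell(4) @ H3 ⇒ log+=4
        H0 returns [5]
        H1 returns [5]
        H2 returns [5]
        H3 returns ([5], (4))
        H4 returns [([5], (4))]
  branch[1] choose=6:
    choose[2, 3, 5] @ H4
      branch[0] choose=2:
        tell(6) @ H3 ⇒ log+=6
        H0 returns [2]
        H1 returns [2]
        H2 returns [2]
        H3 returns ([2], (6))
        H4 returns [([2], (6))]
      branch[1] choose=3:
        tell(6) @ H3 ⇒ log+=6
        H0 returns [3]
        H1 returns [3]
        H2 returns [3]
        H3 returns ([3], (6))
        H4 returns [([3], (6))]
      branch[2] choose=5:
        tell(6) @ H3 ⇒ log+=6
        H0 returns [5]
        H1 returns [5]
        H2 returns [5]
        H3 returns ([5], (6))
        H4 returns [([5], (6))]
= [([2], (4)), ([3], (4)), ([5], (4)), ([2], (6)), ([3], (6)), ([5], (6))]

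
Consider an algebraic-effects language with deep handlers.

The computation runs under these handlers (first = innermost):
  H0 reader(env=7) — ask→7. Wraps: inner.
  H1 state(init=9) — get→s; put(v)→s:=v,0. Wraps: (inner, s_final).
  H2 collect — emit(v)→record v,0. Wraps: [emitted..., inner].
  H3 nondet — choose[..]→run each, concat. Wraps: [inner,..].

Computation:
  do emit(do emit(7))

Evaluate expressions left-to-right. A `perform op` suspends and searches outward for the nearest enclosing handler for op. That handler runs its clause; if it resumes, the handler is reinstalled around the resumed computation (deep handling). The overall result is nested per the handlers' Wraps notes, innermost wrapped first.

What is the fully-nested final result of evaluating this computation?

Answer: [[7, 0, (0, 9)]]

Evaluation trace:
emit(7) @ H2 ⇒ out+=7
emit(0) @ H2 ⇒ out+=0
H0 returns 0
H1 returns (0, 9)
H2 returns [7, 0, (0, 9)]
H3 returns [[7, 0, (0, 9)]]
= [[7, 0, (0, 9)]]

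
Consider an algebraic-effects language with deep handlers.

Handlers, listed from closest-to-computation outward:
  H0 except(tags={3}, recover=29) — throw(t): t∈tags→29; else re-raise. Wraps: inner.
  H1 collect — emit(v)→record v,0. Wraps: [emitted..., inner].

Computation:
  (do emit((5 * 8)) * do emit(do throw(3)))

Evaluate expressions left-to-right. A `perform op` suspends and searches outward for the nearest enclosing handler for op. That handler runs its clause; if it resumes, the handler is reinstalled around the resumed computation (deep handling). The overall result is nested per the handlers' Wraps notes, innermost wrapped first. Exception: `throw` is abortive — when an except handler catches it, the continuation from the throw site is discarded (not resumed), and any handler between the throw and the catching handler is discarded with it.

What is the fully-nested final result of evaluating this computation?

Answer: [40, 29]

Evaluation trace:
emit(40) @ H1 ⇒ out+=40
throw(3) @ H0 caught ⇒ 29
H1 returns [40, 29]
= [40, 29]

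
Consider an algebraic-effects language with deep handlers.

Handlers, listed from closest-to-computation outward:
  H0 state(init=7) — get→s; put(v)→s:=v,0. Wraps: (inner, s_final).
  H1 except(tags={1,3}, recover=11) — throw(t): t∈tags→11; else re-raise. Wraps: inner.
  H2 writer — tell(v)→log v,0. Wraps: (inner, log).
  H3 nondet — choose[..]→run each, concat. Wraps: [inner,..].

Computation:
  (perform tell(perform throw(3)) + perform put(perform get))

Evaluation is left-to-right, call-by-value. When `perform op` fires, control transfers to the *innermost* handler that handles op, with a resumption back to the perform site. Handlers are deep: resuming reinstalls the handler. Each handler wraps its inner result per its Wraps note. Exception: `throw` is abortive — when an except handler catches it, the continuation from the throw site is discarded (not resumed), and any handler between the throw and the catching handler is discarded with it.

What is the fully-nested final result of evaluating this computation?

Answer: [(11, ())]

Evaluation trace:
throw(3) @ H1 caught ⇒ 11
H2 returns (11, ())
H3 returns [(11, ())]
= [(11, ())]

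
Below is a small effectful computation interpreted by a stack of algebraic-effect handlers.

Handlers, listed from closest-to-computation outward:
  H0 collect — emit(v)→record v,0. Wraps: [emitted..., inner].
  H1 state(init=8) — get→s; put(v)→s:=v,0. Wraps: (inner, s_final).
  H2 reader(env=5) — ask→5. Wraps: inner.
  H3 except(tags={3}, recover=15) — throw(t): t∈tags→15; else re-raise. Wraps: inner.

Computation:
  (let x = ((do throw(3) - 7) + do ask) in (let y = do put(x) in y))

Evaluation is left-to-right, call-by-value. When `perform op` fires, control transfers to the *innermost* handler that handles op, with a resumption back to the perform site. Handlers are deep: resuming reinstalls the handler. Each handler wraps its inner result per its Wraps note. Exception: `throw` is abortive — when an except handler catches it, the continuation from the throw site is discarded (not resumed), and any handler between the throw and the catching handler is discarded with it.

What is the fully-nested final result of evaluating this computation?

Answer: 15

Working:
throw(3) @ H3 caught ⇒ 15
= 15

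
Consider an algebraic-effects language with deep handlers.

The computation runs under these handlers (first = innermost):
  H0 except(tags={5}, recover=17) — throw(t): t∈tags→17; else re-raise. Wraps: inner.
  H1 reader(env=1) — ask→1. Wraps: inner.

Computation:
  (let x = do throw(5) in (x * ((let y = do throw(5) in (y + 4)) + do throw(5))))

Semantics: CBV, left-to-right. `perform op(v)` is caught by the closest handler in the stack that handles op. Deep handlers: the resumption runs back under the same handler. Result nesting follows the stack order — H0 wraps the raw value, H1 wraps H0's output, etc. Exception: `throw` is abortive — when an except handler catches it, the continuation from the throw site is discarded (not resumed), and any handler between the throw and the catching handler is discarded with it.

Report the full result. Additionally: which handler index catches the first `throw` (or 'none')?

Answer: 17 ; first throw caught by: H0

Working:
throw(5) @ H0 caught ⇒ 17
H1 returns 17
= 17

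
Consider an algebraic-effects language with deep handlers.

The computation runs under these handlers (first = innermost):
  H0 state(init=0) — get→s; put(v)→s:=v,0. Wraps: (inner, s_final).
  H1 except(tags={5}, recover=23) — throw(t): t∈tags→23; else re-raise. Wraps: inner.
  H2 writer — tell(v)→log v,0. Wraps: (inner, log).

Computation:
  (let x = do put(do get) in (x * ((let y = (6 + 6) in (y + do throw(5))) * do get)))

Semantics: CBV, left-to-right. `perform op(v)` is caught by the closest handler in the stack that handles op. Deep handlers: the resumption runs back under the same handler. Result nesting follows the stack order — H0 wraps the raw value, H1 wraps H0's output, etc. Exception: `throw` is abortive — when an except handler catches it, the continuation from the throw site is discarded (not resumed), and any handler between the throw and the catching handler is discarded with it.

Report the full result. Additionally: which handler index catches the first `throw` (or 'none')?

Working:
get @ H0 ⇒ 0
put(0) @ H0 ⇒ s:=0
throw(5) @ H1 caught ⇒ 23
H2 returns (23, ())
= (23, ())

Answer: (23, ()) ; first throw caught by: H1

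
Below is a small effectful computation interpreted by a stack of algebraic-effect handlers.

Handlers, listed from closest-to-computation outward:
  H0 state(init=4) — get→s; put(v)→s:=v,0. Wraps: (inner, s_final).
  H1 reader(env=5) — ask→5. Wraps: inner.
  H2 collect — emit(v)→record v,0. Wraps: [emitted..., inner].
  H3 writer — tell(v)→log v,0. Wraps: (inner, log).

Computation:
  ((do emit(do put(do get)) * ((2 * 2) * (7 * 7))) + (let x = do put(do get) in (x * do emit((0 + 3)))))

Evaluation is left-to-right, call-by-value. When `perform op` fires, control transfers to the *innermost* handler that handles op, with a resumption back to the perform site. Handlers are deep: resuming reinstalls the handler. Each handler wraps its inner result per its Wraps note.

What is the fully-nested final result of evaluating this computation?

Answer: ([0, 3, (0, 4)], ())

Working:
get @ H0 ⇒ 4
put(4) @ H0 ⇒ s:=4
emit(0) @ H2 ⇒ out+=0
get @ H0 ⇒ 4
put(4) @ H0 ⇒ s:=4
emit(3) @ H2 ⇒ out+=3
H0 returns (0, 4)
H1 returns (0, 4)
H2 returns [0, 3, (0, 4)]
H3 returns ([0, 3, (0, 4)], ())
= ([0, 3, (0, 4)], ())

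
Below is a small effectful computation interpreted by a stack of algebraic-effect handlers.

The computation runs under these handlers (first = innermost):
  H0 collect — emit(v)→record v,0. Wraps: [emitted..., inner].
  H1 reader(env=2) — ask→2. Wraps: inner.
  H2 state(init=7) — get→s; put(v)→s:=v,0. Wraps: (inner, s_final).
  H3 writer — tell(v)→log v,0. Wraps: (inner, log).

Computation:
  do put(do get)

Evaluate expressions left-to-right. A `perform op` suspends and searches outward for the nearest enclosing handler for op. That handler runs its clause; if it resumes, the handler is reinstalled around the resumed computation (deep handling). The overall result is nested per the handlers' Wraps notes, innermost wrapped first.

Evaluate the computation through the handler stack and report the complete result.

Working:
get @ H2 ⇒ 7
put(7) @ H2 ⇒ s:=7
H0 returns [0]
H1 returns [0]
H2 returns ([0], 7)
H3 returns (([0], 7), ())
= (([0], 7), ())

Answer: (([0], 7), ())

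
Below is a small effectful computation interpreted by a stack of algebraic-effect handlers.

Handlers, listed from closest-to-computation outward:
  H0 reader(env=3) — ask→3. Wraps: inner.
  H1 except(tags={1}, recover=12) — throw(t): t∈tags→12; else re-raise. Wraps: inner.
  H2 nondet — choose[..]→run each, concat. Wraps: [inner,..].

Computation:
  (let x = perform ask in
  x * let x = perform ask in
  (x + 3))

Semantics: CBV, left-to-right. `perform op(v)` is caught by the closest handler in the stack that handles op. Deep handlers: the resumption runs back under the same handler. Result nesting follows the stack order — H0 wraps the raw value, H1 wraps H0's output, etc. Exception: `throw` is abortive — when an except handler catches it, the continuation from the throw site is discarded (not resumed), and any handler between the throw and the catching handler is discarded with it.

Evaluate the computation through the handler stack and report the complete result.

Answer: [18]

Step-by-step:
ask @ H0 ⇒ 3
ask @ H0 ⇒ 3
H0 returns 18
H1 returns 18
H2 returns [18]
= [18]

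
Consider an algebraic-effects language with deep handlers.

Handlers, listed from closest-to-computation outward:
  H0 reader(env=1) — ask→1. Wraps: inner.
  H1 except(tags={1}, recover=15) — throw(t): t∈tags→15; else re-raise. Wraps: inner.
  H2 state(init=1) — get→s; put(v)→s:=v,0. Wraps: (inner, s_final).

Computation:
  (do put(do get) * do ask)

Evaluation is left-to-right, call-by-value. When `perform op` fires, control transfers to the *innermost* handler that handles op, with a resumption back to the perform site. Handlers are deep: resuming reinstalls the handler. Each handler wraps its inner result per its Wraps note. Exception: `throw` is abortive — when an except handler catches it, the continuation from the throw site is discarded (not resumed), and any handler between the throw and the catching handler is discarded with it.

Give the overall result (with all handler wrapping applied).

Answer: (0, 1)

Step-by-step:
get @ H2 ⇒ 1
put(1) @ H2 ⇒ s:=1
ask @ H0 ⇒ 1
H0 returns 0
H1 returns 0
H2 returns (0, 1)
= (0, 1)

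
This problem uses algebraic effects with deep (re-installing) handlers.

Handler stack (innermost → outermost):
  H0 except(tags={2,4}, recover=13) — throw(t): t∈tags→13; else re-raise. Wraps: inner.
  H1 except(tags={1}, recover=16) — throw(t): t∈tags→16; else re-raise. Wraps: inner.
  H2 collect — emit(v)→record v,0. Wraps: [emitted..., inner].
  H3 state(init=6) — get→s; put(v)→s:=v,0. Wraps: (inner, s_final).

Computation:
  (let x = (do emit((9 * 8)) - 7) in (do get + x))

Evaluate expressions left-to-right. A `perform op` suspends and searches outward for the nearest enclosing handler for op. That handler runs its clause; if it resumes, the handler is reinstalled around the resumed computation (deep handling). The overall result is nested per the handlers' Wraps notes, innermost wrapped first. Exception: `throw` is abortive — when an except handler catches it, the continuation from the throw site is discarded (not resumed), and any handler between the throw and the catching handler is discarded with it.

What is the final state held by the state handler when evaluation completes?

Answer: 6

Working:
emit(72) @ H2 ⇒ out+=72
get @ H3 ⇒ 6
H0 returns -1
H1 returns -1
H2 returns [72, -1]
H3 returns ([72, -1], 6)
= ([72, -1], 6)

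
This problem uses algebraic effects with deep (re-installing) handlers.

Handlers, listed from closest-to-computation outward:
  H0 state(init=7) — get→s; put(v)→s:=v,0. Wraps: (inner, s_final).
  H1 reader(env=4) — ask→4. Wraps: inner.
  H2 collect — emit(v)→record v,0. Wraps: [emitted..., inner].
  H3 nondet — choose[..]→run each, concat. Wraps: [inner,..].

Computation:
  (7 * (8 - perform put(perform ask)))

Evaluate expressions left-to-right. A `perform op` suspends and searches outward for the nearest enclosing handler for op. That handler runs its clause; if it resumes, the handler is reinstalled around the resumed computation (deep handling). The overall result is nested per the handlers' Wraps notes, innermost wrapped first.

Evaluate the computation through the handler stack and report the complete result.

Answer: [[(56, 4)]]

Step-by-step:
ask @ H1 ⇒ 4
put(4) @ H0 ⇒ s:=4
H0 returns (56, 4)
H1 returns (56, 4)
H2 returns [(56, 4)]
H3 returns [[(56, 4)]]
= [[(56, 4)]]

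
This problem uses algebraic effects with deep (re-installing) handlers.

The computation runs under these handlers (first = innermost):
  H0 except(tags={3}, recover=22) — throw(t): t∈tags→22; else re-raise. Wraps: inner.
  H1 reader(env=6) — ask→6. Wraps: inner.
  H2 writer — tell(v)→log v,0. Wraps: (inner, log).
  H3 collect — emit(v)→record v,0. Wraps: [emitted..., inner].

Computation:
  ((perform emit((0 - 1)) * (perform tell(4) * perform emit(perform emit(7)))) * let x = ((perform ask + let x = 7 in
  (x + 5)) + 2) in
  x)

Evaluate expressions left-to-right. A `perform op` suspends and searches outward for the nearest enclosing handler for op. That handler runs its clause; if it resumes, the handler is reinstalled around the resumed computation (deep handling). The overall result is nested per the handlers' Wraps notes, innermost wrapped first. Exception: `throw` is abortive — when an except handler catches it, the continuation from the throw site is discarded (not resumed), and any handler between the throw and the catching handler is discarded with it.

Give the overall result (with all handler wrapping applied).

Answer: [-1, 7, 0, (0, (4))]

Working:
emit(-1) @ H3 ⇒ out+=-1
tell(4) @ H2 ⇒ log+=4
emit(7) @ H3 ⇒ out+=7
emit(0) @ H3 ⇒ out+=0
ask @ H1 ⇒ 6
H0 returns 0
H1 returns 0
H2 returns (0, (4))
H3 returns [-1, 7, 0, (0, (4))]
= [-1, 7, 0, (0, (4))]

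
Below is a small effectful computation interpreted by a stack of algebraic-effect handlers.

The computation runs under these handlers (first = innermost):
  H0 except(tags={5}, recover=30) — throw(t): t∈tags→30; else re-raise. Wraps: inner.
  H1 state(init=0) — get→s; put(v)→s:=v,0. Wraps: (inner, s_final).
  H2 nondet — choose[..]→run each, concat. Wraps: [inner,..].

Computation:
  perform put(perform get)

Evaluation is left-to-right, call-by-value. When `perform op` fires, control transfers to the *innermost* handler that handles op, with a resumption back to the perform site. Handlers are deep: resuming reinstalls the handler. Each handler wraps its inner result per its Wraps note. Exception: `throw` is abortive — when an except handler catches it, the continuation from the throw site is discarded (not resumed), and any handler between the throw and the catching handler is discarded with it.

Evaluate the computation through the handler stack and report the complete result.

Evaluation trace:
get @ H1 ⇒ 0
put(0) @ H1 ⇒ s:=0
H0 returns 0
H1 returns (0, 0)
H2 returns [(0, 0)]
= [(0, 0)]

Answer: [(0, 0)]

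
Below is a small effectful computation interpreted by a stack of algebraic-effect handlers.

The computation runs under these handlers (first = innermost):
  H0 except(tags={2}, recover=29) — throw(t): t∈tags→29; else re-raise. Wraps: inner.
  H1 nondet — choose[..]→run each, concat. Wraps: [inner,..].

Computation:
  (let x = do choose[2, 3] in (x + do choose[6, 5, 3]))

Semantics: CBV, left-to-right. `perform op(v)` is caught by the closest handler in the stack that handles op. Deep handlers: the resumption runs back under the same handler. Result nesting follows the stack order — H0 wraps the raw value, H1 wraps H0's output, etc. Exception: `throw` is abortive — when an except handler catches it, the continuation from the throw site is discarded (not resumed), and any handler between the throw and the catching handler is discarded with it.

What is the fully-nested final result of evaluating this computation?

Working:
choose[2, 3] @ H1
  branch[0] choose=2:
    choose[6, 5, 3] @ H1
      branch[0] choose=6:
        H0 returns 8
        H1 returns [8]
      branch[1] choose=5:
        H0 returns 7
        H1 returns [7]
      branch[2] choose=3:
        H0 returns 5
        H1 returns [5]
  branch[1] choose=3:
    choose[6, 5, 3] @ H1
      branch[0] choose=6:
        H0 returns 9
        H1 returns [9]
      branch[1] choose=5:
        H0 returns 8
        H1 returns [8]
      branch[2] choose=3:
        H0 returns 6
        H1 returns [6]
= [8, 7, 5, 9, 8, 6]

Answer: [8, 7, 5, 9, 8, 6]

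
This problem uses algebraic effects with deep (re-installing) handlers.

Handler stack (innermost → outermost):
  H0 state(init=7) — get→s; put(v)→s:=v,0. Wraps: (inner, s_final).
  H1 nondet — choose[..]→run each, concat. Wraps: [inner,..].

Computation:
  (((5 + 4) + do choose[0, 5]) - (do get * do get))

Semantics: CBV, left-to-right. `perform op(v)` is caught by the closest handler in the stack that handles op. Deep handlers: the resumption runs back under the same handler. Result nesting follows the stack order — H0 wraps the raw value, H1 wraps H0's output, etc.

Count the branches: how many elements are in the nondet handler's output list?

Answer: 2

Evaluation trace:
choose[0, 5] @ H1
  branch[0] choose=0:
    get @ H0 ⇒ 7
    get @ H0 ⇒ 7
    H0 returns (-40, 7)
    H1 returns [(-40, 7)]
  branch[1] choose=5:
    get @ H0 ⇒ 7
    get @ H0 ⇒ 7
    H0 returns (-35, 7)
    H1 returns [(-35, 7)]
= [(-40, 7), (-35, 7)]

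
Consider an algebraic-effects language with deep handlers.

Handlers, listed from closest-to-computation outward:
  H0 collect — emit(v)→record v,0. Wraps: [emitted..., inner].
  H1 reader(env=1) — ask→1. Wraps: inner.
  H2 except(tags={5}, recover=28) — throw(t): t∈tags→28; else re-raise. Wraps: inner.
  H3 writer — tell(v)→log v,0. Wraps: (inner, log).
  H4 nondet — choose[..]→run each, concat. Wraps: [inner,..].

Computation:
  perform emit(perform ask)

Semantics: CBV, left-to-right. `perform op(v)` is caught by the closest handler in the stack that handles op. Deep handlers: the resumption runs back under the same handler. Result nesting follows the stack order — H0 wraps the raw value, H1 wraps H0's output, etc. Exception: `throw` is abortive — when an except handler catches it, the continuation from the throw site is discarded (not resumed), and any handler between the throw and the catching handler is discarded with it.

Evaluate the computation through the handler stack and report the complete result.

Answer: [([1, 0], ())]

Working:
ask @ H1 ⇒ 1
emit(1) @ H0 ⇒ out+=1
H0 returns [1, 0]
H1 returns [1, 0]
H2 returns [1, 0]
H3 returns ([1, 0], ())
H4 returns [([1, 0], ())]
= [([1, 0], ())]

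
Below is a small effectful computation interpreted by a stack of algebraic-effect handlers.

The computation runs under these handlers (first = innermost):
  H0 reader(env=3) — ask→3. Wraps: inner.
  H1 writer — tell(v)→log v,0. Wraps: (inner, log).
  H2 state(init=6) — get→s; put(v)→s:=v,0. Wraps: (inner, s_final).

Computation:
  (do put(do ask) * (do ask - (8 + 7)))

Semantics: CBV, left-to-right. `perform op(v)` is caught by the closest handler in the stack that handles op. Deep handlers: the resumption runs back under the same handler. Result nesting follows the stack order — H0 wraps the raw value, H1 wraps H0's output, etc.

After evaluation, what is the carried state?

Step-by-step:
ask @ H0 ⇒ 3
put(3) @ H2 ⇒ s:=3
ask @ H0 ⇒ 3
H0 returns 0
H1 returns (0, ())
H2 returns ((0, ()), 3)
= ((0, ()), 3)

Answer: 3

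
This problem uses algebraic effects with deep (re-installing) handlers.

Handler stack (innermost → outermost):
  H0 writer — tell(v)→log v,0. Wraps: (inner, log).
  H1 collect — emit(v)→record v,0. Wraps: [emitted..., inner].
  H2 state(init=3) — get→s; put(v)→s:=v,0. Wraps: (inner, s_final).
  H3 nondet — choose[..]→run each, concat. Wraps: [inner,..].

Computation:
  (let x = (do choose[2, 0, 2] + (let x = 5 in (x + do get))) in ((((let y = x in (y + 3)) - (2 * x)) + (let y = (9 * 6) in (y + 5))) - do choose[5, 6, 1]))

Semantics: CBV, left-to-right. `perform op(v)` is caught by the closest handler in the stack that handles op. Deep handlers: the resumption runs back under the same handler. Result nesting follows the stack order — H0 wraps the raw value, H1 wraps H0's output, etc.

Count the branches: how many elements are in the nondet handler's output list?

Answer: 9

Working:
choose[2, 0, 2] @ H3
  branch[0] choose=2:
    get @ H2 ⇒ 3
    choose[5, 6, 1] @ H3
      branch[0] choose=5:
        H0 returns (47, ())
        H1 returns [(47, ())]
        H2 returns ([(47, ())], 3)
        H3 returns [([(47, ())], 3)]
      branch[1] choose=6:
        H0 returns (46, ())
        H1 returns [(46, ())]
        H2 returns ([(46, ())], 3)
        H3 returns [([(46, ())], 3)]
      branch[2] choose=1:
        H0 returns (51, ())
        H1 returns [(51, ())]
        H2 returns ([(51, ())], 3)
        H3 returns [([(51, ())], 3)]
  branch[1] choose=0:
    get @ H2 ⇒ 3
    choose[5, 6, 1] @ H3
      branch[0] choose=5:
        H0 returns (49, ())
        H1 returns [(49, ())]
        H2 returns ([(49, ())], 3)
        H3 returns [([(49, ())], 3)]
      branch[1] choose=6:
        H0 returns (48, ())
        H1 returns [(48, ())]
        H2 returns ([(48, ())], 3)
        H3 returns [([(48, ())], 3)]
      branch[2] choose=1:
        H0 returns (53, ())
        H1 returns [(53, ())]
        H2 returns ([(53, ())], 3)
        H3 returns [([(53, ())], 3)]
  branch[2] choose=2:
    get @ H2 ⇒ 3
    choose[5, 6, 1] @ H3
      branch[0] choose=5:
        H0 returns (47, ())
        H1 returns [(47, ())]
        H2 returns ([(47, ())], 3)
        H3 returns [([(47, ())], 3)]
      branch[1] choose=6:
        H0 returns (46, ())
        H1 returns [(46, ())]
        H2 returns ([(46, ())], 3)
        H3 returns [([(46, ())], 3)]
      branch[2] choose=1:
        H0 returns (51, ())
        H1 returns [(51, ())]
        H2 returns ([(51, ())], 3)
        H3 returns [([(51, ())], 3)]
= [([(47, ())], 3), ([(46, ())], 3), ([(51, ())], 3), ([(49, ())], 3), ([(48, ())], 3), ([(53, ())], 3), ([(47, ())], 3), ([(46, ())], 3), ([(51, ())], 3)]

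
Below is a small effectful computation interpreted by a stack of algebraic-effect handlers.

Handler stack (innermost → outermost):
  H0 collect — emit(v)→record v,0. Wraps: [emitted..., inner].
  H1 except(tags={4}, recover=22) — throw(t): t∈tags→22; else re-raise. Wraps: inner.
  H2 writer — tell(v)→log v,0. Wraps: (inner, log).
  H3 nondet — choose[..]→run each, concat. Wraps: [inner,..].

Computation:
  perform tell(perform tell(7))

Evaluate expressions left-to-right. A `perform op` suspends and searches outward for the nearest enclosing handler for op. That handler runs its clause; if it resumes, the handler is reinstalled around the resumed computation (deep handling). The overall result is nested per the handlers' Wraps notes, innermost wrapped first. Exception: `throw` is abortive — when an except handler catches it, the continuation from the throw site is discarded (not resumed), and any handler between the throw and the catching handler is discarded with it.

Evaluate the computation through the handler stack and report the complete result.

Answer: [([0], (7, 0))]

Evaluation trace:
tell(7) @ H2 ⇒ log+=7
tell(0) @ H2 ⇒ log+=0
H0 returns [0]
H1 returns [0]
H2 returns ([0], (7, 0))
H3 returns [([0], (7, 0))]
= [([0], (7, 0))]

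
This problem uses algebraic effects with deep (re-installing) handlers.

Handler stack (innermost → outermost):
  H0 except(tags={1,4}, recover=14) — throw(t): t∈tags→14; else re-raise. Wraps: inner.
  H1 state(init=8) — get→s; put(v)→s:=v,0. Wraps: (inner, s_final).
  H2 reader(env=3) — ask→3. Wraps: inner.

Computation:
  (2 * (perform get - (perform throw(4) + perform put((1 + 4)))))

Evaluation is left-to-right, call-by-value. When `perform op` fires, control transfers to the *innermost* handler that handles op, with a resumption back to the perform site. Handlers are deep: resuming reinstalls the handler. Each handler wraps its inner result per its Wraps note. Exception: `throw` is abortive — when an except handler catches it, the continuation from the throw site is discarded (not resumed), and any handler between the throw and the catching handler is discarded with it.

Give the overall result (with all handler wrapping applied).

Answer: (14, 8)

Step-by-step:
get @ H1 ⇒ 8
throw(4) @ H0 caught ⇒ 14
H1 returns (14, 8)
H2 returns (14, 8)
= (14, 8)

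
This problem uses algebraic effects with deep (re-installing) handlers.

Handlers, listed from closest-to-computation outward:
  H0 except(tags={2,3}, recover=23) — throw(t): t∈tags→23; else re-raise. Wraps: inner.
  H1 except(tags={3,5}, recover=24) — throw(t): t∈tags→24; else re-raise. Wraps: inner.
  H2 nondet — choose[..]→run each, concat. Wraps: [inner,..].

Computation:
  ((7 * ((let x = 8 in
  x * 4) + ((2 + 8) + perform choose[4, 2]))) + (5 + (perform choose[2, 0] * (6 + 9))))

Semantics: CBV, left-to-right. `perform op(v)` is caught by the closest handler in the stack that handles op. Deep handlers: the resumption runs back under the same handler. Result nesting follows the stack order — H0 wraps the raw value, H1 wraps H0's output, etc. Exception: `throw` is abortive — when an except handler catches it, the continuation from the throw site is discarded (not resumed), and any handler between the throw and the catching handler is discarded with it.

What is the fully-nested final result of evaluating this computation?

Answer: [357, 327, 343, 313]

Evaluation trace:
choose[4, 2] @ H2
  branch[0] choose=4:
    choose[2, 0] @ H2
      branch[0] choose=2:
        H0 returns 357
        H1 returns 357
        H2 returns [357]
      branch[1] choose=0:
        H0 returns 327
        H1 returns 327
        H2 returns [327]
  branch[1] choose=2:
    choose[2, 0] @ H2
      branch[0] choose=2:
        H0 returns 343
        H1 returns 343
        H2 returns [343]
      branch[1] choose=0:
        H0 returns 313
        H1 returns 313
        H2 returns [313]
= [357, 327, 343, 313]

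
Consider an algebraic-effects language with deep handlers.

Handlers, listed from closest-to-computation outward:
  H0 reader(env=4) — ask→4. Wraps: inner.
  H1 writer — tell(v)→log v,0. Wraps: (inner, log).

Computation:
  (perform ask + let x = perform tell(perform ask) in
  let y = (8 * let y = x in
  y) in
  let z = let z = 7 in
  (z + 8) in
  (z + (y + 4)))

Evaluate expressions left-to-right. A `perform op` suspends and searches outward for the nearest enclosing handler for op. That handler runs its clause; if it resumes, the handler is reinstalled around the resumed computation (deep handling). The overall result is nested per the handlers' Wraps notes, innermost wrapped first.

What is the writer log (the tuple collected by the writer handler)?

Evaluation trace:
ask @ H0 ⇒ 4
ask @ H0 ⇒ 4
tell(4) @ H1 ⇒ log+=4
H0 returns 23
H1 returns (23, (4))
= (23, (4))

Answer: (4)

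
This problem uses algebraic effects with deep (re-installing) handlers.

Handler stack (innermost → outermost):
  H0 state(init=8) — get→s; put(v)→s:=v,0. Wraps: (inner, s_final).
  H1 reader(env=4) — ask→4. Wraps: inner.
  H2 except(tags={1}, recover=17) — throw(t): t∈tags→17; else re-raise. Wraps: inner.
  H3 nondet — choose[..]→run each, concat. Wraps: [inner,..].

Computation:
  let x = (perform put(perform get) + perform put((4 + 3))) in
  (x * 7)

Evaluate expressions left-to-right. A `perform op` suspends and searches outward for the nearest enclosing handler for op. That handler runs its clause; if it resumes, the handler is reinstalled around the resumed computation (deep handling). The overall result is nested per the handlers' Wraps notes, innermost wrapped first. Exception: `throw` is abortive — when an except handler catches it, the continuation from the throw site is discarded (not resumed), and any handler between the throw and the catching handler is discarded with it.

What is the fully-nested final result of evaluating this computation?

Answer: [(0, 7)]

Evaluation trace:
get @ H0 ⇒ 8
put(8) @ H0 ⇒ s:=8
put(7) @ H0 ⇒ s:=7
H0 returns (0, 7)
H1 returns (0, 7)
H2 returns (0, 7)
H3 returns [(0, 7)]
= [(0, 7)]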